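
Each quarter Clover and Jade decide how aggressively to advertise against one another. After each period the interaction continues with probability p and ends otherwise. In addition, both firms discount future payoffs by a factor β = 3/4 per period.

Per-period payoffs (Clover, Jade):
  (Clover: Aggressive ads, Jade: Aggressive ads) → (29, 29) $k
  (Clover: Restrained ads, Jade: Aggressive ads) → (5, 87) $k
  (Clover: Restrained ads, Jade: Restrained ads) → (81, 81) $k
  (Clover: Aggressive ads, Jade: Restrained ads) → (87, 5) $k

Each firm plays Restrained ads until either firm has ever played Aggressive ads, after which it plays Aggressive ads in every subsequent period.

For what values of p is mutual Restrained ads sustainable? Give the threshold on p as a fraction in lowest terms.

Expected continuation weight on next period's payoff is β·p = 3/4·p, which plays the role of the discount factor.
Cooperation requires 3/4·p ≥ (87−81)/(87−29) = 3/29, hence p ≥ 4/29.

4/29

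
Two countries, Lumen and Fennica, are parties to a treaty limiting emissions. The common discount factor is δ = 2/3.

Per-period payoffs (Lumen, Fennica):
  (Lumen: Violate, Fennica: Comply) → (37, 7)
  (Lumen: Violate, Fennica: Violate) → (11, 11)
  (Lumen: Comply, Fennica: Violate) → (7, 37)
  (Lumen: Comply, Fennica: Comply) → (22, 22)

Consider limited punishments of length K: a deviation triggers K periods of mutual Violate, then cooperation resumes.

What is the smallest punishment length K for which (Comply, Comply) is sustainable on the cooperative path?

Need Σ_{k=1}^{K} δ^k ≥ (37−22)/(22−11) = 1.3636 at δ = 2/3.
At K = 2 the sum is 1.1111 < 1.3636; at K = 3 it is 1.4074 ≥ 1.3636.
So the minimum punishment length is K = 3.

3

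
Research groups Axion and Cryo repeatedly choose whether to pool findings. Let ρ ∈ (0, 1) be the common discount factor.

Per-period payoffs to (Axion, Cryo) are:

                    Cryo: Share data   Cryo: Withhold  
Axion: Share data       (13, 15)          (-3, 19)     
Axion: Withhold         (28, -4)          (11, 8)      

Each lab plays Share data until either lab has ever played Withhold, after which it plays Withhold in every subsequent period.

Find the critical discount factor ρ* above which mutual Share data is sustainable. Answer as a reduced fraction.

15/17

Axion's threshold: (28−13)/(28−11) = 15/17.
Cryo's threshold: (19−15)/(19−8) = 4/11.
15/17 > 4/11, so Axion binds and ρ* = 15/17.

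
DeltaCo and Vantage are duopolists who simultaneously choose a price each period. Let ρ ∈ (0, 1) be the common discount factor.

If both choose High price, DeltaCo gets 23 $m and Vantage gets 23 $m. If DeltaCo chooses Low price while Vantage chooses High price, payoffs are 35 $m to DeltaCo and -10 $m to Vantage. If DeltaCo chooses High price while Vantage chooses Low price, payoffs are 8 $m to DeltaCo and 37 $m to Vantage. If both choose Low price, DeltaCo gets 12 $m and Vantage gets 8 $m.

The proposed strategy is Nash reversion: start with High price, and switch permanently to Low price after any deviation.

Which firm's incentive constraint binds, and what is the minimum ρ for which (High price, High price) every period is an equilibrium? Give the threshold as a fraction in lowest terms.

DeltaCo; ρ ≥ 12/23

DeltaCo's threshold: (35−23)/(35−12) = 12/23.
Vantage's threshold: (37−23)/(37−8) = 14/29.
12/23 > 14/29, so DeltaCo binds and ρ* = 12/23.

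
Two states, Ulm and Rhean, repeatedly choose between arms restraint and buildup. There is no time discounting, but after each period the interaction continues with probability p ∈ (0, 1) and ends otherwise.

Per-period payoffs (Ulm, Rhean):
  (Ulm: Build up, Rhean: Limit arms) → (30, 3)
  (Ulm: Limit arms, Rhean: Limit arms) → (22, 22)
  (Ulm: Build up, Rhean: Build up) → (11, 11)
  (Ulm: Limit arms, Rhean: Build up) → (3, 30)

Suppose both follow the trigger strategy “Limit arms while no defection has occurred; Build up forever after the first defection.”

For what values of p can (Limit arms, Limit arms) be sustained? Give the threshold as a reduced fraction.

With no time discounting, the continuation probability p plays the role of the discount factor.
Grim-trigger IC: 22/(1−p) ≥ 30 + 11p/(1−p) ⇒ p ≥ (30−22)/(30−11) = 8/19.

8/19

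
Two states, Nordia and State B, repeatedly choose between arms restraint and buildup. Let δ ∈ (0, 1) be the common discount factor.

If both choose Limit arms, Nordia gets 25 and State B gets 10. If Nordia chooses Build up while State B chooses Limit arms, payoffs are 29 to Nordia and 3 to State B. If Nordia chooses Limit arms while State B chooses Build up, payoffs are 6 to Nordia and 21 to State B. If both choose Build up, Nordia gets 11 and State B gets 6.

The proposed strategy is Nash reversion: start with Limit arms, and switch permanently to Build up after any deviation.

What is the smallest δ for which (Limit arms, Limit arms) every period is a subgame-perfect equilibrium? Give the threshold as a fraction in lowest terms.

11/15

For Nordia: deviation gain 29−25 = 4, per-period punishment loss 25−11 = 14. IC gives δ ≥ 4/18 = 2/9.
For State B: gain 11, loss 4 per period, so δ ≥ 11/15.
The tighter constraint is State B's, so cooperation needs δ ≥ 11/15.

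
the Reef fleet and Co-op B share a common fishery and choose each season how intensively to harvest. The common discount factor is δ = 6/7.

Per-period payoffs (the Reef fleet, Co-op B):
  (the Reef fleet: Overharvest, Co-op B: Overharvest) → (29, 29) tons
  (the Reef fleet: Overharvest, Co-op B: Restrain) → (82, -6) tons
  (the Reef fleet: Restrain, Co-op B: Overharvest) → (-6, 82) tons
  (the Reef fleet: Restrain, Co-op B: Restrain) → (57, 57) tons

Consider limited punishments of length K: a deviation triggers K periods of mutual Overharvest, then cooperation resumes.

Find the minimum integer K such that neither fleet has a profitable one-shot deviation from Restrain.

2

No profitable deviation requires (57−29)(δ+…+δ^K) ≥ 82−57, i.e. δ+…+δ^K ≥ 25/28 ≈ 0.8929.
With δ = 6/7, the partial sums are K=1: 0.8571, K=2: 1.5918.
K = 2 is the first length at which the sum reaches 0.8929.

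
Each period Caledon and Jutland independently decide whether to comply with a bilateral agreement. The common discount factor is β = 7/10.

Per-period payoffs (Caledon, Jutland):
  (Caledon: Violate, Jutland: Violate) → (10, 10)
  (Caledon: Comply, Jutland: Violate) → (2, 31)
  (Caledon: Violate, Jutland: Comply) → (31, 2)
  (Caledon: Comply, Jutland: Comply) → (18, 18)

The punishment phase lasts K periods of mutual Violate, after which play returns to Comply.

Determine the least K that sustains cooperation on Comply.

IC: β(1−β^K)/(1−β) ≥ (31−18)/(18−10) = 13/8.
With β = 7/10: need 1 − β^K ≥ 13/8·(1−7/10)/(7/10), i.e. β^K ≤ 0.3036.
Since (7/10)^3 = 0.3430 and (7/10)^4 = 0.2401, the smallest such K is 4.

4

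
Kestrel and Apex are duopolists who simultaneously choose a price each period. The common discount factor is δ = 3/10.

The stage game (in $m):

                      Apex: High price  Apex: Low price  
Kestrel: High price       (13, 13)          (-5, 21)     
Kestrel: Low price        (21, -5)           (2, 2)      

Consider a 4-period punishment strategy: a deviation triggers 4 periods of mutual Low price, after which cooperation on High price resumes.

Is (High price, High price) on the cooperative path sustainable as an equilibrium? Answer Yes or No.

A one-shot deviation gives 21 now, then 2 for 4 periods, then back to 13.
Gain from deviating: (21−13) today; loss: (13−2) in each of the next 4 periods.
No-deviation condition: (13−2)(δ+…+δ^4) ≥ 21−13, i.e. δ+…+δ^4 ≥ 8/11.
At δ = 3/10: δ+…+δ^4 = 0.4251 < 0.7273.
So cooperation is not sustainable.

No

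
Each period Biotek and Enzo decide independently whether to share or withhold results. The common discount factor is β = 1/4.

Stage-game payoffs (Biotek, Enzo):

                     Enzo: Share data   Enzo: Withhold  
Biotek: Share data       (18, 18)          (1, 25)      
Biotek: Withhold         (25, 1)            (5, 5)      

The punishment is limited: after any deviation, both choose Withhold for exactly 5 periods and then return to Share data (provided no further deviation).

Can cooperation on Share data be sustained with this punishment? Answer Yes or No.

Comparing payoff streams over the 6 periods until play realigns: cooperate → 18(1+β+…+β^5); deviate → 25 + 5(β+…+β^5).
Cooperation is sustained iff (18−5)(β+…+β^5) ≥ 25−18.
β+…+β^5 = 1/4·(1−(1/4)^5)/(1−1/4) = 0.3330, and (25−18)/(18−5) = 0.5385.
0.3330 < 0.5385, so cooperation is not sustainable.

No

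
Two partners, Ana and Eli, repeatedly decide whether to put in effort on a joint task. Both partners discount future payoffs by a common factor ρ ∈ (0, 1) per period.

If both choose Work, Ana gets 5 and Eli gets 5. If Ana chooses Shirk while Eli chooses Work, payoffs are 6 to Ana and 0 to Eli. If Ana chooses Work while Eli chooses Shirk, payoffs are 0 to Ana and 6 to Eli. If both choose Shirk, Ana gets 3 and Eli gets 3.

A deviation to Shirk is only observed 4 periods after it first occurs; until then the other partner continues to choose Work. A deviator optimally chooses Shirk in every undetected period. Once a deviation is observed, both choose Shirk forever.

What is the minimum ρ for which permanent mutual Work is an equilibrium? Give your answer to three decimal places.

Deviating for the 4 undetected periods gains 6−5 = 1 per period over cooperation, then loses 5−3 = 2 per period forever once punishment starts.
Gain: 1(1 + ρ + … + ρ^3); loss: 2·ρ^4/(1−ρ).
No profitable deviation ⇔ 1(1−ρ^4) ≤ 2·ρ^4, i.e. ρ^4 ≥ 1/(1+2) = 1/3.
Hence ρ ≥ (1/3)^(1/4) ≈ 0.760.

0.760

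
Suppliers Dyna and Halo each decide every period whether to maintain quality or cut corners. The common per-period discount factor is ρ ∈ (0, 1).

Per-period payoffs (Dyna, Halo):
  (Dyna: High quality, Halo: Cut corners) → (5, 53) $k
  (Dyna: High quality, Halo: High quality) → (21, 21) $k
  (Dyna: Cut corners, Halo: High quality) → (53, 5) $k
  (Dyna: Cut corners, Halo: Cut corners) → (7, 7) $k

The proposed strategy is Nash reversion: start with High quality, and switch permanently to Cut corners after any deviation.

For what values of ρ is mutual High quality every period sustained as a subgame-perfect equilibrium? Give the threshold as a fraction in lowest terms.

Cooperation forever yields 21 each period: 21/(1−ρ).
Deviating yields 53 once, then 7 forever: 53 + 7ρ/(1−ρ).
No profitable deviation requires 21/(1−ρ) ≥ 53 + 7ρ/(1−ρ).
Multiplying by (1−ρ): 21 ≥ 53(1−ρ) + 7ρ = 53 − 46ρ.
So 46ρ ≥ 32, i.e. ρ ≥ 32/46 = 16/23.

16/23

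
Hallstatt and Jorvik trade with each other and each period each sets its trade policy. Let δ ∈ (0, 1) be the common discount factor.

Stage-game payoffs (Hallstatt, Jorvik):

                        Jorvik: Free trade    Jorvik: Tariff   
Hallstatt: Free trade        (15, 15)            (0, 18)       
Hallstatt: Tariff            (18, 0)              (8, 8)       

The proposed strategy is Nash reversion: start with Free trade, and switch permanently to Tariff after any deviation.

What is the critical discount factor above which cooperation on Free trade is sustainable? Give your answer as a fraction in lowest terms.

One-period gain from deviating is 18 − 15 = 3. The loss is 15 − 8 = 7 in every subsequent period, with present value 7·δ/(1−δ).
Deviation is unprofitable when 7·δ/(1−δ) ≥ 3, i.e. δ/(1−δ) ≥ 3/7.
Equivalently δ ≥ 3/(3+7) = 3/10.

3/10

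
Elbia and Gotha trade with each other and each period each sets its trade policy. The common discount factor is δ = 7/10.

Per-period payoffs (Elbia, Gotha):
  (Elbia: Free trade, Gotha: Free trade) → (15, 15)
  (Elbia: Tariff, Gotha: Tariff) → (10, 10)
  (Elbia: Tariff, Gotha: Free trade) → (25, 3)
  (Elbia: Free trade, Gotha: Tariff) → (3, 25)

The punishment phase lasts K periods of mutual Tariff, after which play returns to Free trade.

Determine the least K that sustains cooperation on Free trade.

6

No profitable deviation requires (15−10)(δ+…+δ^K) ≥ 25−15, i.e. δ+…+δ^K ≥ 2 ≈ 2.0000.
With δ = 7/10, the partial sums are K=1: 0.7000, K=2: 1.1900, K=3: 1.5330, K=4: 1.7731, K=5: 1.9412, K=6: 2.0588.
K = 6 is the first length at which the sum reaches 2.0000.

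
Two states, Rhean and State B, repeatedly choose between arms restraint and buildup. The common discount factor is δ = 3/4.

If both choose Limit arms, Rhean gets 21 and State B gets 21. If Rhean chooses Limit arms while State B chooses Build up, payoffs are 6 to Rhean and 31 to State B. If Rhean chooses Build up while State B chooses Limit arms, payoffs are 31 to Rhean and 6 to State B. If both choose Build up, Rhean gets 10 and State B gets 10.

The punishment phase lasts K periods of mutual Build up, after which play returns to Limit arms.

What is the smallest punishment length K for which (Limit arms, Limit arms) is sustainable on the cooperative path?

Need Σ_{k=1}^{K} δ^k ≥ (31−21)/(21−10) = 0.9091 at δ = 3/4.
At K = 1 the sum is 0.7500 < 0.9091; at K = 2 it is 1.3125 ≥ 0.9091.
So the minimum punishment length is K = 2.

2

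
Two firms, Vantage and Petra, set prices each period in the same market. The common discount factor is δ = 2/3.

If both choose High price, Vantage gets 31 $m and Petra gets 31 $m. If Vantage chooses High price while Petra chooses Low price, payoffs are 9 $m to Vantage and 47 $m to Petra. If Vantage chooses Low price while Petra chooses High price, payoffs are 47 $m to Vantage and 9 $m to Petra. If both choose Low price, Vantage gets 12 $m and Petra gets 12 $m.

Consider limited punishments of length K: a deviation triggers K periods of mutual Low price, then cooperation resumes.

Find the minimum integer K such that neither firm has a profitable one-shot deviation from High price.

IC: δ(1−δ^K)/(1−δ) ≥ (47−31)/(31−12) = 16/19.
With δ = 2/3: need 1 − δ^K ≥ 16/19·(1−2/3)/(2/3), i.e. δ^K ≤ 0.5789.
Since (2/3)^1 = 0.6667 and (2/3)^2 = 0.4444, the smallest such K is 2.

2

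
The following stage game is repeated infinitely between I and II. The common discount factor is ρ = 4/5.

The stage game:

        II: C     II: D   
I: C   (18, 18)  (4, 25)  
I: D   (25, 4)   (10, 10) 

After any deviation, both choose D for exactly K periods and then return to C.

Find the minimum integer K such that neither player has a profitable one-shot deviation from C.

2

No profitable deviation requires (18−10)(ρ+…+ρ^K) ≥ 25−18, i.e. ρ+…+ρ^K ≥ 7/8 ≈ 0.8750.
With ρ = 4/5, the partial sums are K=1: 0.8000, K=2: 1.4400.
K = 2 is the first length at which the sum reaches 0.8750.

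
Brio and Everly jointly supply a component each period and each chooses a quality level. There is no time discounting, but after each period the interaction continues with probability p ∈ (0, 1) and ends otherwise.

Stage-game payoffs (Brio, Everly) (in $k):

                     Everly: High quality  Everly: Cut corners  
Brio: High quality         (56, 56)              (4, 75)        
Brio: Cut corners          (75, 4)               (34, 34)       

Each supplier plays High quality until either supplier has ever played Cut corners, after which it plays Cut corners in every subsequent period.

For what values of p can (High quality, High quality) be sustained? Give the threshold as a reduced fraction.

19/41

Expected cooperation value is 56 + p·56 + p²·56 + … = 56/(1−p); deviation gives 75 + p·34/(1−p).
56 ≥ 75(1−p) + 34p ⇒ 41p ≥ 19 ⇒ p ≥ 19/41.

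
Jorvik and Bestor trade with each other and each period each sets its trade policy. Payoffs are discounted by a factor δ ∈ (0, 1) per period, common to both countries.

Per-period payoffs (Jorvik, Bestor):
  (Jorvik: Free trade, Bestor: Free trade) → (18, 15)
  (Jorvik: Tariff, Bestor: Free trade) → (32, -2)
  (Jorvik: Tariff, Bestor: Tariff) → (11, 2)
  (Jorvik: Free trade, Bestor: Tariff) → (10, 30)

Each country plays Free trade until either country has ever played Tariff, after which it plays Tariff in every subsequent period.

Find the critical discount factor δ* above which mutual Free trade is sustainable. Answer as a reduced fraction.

For Jorvik: deviation gain 32−18 = 14, per-period punishment loss 18−11 = 7. IC gives δ ≥ 14/21 = 2/3.
For Bestor: gain 15, loss 13 per period, so δ ≥ 15/28.
The tighter constraint is Jorvik's, so cooperation needs δ ≥ 2/3.

2/3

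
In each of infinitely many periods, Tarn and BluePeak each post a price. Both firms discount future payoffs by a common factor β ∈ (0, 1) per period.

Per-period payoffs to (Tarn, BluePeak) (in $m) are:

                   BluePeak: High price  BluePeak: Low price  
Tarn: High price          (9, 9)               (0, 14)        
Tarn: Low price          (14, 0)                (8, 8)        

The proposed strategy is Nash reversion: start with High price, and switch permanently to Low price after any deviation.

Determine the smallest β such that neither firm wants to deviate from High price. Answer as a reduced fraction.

Under grim trigger the critical discount factor is (T−C)/(T−P) with T = 14, C = 9, P = 8.
β* = (14−9)/(14−8) = 5/6.

5/6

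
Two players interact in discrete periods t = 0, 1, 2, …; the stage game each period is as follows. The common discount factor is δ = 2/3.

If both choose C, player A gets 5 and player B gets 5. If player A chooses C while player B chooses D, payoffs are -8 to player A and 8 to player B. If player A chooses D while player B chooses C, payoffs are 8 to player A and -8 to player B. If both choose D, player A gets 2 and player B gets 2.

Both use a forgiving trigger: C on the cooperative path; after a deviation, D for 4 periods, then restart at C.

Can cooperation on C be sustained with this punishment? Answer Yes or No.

Yes

Comparing payoff streams over the 5 periods until play realigns: cooperate → 5(1+δ+…+δ^4); deviate → 8 + 2(δ+…+δ^4).
Cooperation is sustained iff (5−2)(δ+…+δ^4) ≥ 8−5.
δ+…+δ^4 = 2/3·(1−(2/3)^4)/(1−2/3) = 1.6049, and (8−5)/(5−2) = 1.0000.
1.6049 ≥ 1.0000, so cooperation is sustainable.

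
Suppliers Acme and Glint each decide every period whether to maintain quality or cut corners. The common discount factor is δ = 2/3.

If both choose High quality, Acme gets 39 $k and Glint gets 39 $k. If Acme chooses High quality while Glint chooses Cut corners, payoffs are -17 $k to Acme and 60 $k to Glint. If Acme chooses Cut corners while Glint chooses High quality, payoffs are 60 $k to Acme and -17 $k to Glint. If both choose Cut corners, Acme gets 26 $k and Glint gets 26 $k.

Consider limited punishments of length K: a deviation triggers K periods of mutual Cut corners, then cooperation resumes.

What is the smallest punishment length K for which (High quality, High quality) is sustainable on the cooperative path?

5

IC: δ(1−δ^K)/(1−δ) ≥ (60−39)/(39−26) = 21/13.
With δ = 2/3: need 1 − δ^K ≥ 21/13·(1−2/3)/(2/3), i.e. δ^K ≤ 0.1923.
Since (2/3)^4 = 0.1975 and (2/3)^5 = 0.1317, the smallest such K is 5.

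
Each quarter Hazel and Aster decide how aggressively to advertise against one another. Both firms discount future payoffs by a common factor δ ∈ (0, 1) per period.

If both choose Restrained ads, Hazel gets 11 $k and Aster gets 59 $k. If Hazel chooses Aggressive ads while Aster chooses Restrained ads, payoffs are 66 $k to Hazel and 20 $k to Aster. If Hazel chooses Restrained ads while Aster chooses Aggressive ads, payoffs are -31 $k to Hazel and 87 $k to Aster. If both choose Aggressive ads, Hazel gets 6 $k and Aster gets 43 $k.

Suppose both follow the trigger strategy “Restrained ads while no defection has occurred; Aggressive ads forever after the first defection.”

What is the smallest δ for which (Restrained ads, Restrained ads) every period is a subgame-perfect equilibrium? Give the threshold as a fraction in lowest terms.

For Hazel: deviation gain 66−11 = 55, per-period punishment loss 11−6 = 5. IC gives δ ≥ 55/60 = 11/12.
For Aster: gain 28, loss 16 per period, so δ ≥ 28/44 = 7/11.
The tighter constraint is Hazel's, so cooperation needs δ ≥ 11/12.

11/12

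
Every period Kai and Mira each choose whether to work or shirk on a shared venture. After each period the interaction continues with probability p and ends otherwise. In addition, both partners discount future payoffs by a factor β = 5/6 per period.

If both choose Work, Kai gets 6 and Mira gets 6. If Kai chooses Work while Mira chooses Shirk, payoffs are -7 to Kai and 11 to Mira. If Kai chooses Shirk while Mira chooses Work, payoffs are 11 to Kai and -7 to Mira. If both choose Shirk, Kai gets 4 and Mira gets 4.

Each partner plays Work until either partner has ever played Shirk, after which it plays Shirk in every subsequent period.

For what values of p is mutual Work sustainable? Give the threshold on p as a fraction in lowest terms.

6/7

With continuation probability p and discount β, the effective per-period discount factor is βp.
Grim-trigger IC: βp ≥ (11−6)/(11−4) = 5/7.
So p ≥ (5/7)/(5/6) = 6/7.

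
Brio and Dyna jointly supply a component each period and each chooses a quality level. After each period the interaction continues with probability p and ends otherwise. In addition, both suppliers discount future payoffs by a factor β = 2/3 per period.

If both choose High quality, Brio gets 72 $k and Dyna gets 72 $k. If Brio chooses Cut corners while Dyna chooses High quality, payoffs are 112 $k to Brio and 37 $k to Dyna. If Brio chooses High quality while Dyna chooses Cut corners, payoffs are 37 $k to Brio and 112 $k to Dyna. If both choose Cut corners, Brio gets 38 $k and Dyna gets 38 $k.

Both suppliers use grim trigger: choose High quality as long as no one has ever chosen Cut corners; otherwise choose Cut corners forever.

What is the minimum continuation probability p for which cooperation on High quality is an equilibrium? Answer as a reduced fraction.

30/37

With continuation probability p and discount β, the effective per-period discount factor is βp.
Grim-trigger IC: βp ≥ (112−72)/(112−38) = 20/37.
So p ≥ (20/37)/(2/3) = 30/37.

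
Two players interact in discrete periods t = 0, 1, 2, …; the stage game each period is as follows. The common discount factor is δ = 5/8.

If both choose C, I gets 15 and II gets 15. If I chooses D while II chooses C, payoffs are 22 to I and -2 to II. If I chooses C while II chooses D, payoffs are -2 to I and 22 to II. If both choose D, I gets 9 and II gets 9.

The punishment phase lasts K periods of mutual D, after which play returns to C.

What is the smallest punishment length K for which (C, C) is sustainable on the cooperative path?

3

No profitable deviation requires (15−9)(δ+…+δ^K) ≥ 22−15, i.e. δ+…+δ^K ≥ 7/6 ≈ 1.1667.
With δ = 5/8, the partial sums are K=1: 0.6250, K=2: 1.0156, K=3: 1.2598.
K = 3 is the first length at which the sum reaches 1.1667.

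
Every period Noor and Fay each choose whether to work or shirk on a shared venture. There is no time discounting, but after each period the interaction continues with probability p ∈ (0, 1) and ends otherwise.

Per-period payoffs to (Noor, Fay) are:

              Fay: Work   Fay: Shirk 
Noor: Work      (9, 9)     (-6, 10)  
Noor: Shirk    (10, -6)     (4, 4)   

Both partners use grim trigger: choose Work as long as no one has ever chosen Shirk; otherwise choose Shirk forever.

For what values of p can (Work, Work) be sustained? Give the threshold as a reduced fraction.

1/6

With no time discounting, the continuation probability p plays the role of the discount factor.
Grim-trigger IC: 9/(1−p) ≥ 10 + 4p/(1−p) ⇒ p ≥ (10−9)/(10−4) = 1/6.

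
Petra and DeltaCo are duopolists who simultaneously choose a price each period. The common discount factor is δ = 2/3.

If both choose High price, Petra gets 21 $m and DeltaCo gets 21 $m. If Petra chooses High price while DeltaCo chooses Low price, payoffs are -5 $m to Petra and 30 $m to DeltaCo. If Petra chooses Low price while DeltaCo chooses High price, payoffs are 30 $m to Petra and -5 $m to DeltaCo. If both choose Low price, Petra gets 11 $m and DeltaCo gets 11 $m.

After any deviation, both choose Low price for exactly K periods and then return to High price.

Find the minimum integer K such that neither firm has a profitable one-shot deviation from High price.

Need Σ_{k=1}^{K} δ^k ≥ (30−21)/(21−11) = 0.9000 at δ = 2/3.
At K = 1 the sum is 0.6667 < 0.9000; at K = 2 it is 1.1111 ≥ 0.9000.
So the minimum punishment length is K = 2.

2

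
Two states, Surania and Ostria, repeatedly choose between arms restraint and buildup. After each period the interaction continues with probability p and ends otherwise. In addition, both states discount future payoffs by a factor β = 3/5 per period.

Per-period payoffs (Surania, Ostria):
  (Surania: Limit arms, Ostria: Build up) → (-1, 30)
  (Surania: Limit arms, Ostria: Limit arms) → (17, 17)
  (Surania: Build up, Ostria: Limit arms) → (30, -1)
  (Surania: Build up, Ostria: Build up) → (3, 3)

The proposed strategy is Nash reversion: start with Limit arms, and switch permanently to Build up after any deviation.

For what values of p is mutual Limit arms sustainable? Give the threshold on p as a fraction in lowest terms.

65/81

With continuation probability p and discount β, the effective per-period discount factor is βp.
Grim-trigger IC: βp ≥ (30−17)/(30−3) = 13/27.
So p ≥ (13/27)/(3/5) = 65/81.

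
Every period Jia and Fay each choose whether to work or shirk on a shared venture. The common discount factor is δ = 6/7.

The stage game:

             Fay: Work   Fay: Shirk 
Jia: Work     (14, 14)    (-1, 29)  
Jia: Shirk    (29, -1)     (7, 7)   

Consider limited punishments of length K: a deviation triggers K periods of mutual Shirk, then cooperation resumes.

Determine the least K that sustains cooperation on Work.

Need Σ_{k=1}^{K} δ^k ≥ (29−14)/(14−7) = 2.1429 at δ = 6/7.
At K = 2 the sum is 1.5918 < 2.1429; at K = 3 it is 2.2216 ≥ 2.1429.
So the minimum punishment length is K = 3.

3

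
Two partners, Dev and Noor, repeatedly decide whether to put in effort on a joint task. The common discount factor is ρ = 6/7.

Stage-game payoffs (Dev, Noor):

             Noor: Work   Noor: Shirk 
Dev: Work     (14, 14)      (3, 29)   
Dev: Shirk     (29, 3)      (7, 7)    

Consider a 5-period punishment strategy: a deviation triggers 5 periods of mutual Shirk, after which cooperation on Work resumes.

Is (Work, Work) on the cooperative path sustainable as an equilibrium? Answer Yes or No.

Yes

A one-shot deviation gives 29 now, then 7 for 5 periods, then back to 14.
Gain from deviating: (29−14) today; loss: (14−7) in each of the next 5 periods.
No-deviation condition: (14−7)(ρ+…+ρ^5) ≥ 29−14, i.e. ρ+…+ρ^5 ≥ 15/7.
At ρ = 6/7: ρ+…+ρ^5 = 3.2240 ≥ 2.1429.
So cooperation is sustainable.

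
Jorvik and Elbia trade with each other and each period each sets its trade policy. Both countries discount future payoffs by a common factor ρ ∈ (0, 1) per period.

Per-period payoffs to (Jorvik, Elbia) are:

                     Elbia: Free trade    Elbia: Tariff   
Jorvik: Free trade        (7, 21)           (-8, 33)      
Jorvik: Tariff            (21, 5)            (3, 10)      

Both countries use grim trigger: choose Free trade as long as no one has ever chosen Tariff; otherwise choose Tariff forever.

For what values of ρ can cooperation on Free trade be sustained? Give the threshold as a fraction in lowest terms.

7/9

Jorvik: cooperation gives 7 each period; deviation gives 21 once then 3 forever.
  7/(1−ρ) ≥ 21 + 3ρ/(1−ρ) ⇒ ρ ≥ 14/18 = 7/9.
Elbia: cooperation gives 21 each period; deviation gives 33 once then 10 forever.
  ρ ≥ 12/23.
Both must hold, so the binding constraint is Jorvik's: ρ ≥ 7/9.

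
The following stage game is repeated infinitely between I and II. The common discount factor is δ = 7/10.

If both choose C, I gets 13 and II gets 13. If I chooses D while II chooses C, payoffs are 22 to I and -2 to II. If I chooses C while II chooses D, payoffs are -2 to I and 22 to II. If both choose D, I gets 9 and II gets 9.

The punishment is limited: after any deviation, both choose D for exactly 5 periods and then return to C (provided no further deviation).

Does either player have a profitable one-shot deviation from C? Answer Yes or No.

Yes

IC: δ+…+δ^5 ≥ (22−13)/(13−9) = 9/4.
At δ = 7/10: partial sum = 1.9412 < 2.2500. Cooperation not sustainable.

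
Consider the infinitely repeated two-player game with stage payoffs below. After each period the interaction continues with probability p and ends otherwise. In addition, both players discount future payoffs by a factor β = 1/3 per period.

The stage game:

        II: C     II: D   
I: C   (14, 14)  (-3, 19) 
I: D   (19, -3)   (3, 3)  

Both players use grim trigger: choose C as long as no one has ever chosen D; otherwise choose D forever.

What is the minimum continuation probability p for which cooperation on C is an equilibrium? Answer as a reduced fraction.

Expected continuation weight on next period's payoff is β·p = 1/3·p, which plays the role of the discount factor.
Cooperation requires 1/3·p ≥ (19−14)/(19−3) = 5/16, hence p ≥ 15/16.

15/16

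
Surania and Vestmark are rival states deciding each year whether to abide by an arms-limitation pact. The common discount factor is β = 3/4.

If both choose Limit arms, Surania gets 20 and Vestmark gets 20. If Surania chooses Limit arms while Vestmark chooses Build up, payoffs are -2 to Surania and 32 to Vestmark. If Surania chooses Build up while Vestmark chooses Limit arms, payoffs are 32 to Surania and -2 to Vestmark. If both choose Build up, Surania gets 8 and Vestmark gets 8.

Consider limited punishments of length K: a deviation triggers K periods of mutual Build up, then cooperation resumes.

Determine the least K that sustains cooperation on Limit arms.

2

No profitable deviation requires (20−8)(β+…+β^K) ≥ 32−20, i.e. β+…+β^K ≥ 1 ≈ 1.0000.
With β = 3/4, the partial sums are K=1: 0.7500, K=2: 1.3125.
K = 2 is the first length at which the sum reaches 1.0000.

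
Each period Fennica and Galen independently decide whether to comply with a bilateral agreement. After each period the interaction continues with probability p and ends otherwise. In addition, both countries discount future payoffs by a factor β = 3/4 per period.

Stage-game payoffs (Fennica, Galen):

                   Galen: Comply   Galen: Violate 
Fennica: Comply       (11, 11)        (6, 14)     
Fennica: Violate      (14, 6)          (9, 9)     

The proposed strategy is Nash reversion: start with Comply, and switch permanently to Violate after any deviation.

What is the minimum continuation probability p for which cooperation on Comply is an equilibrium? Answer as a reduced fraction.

Expected continuation weight on next period's payoff is β·p = 3/4·p, which plays the role of the discount factor.
Cooperation requires 3/4·p ≥ (14−11)/(14−9) = 3/5, hence p ≥ 4/5.

4/5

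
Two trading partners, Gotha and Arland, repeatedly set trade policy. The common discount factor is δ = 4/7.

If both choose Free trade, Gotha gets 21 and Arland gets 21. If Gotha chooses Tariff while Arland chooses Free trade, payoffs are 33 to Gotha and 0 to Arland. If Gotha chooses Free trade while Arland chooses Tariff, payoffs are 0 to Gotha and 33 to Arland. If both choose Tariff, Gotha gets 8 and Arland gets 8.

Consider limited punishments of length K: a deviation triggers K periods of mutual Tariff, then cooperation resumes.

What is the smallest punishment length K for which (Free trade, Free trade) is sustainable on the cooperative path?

IC: δ(1−δ^K)/(1−δ) ≥ (33−21)/(21−8) = 12/13.
With δ = 4/7: need 1 − δ^K ≥ 12/13·(1−4/7)/(4/7), i.e. δ^K ≤ 0.3077.
Since (4/7)^2 = 0.3265 and (4/7)^3 = 0.1866, the smallest such K is 3.

3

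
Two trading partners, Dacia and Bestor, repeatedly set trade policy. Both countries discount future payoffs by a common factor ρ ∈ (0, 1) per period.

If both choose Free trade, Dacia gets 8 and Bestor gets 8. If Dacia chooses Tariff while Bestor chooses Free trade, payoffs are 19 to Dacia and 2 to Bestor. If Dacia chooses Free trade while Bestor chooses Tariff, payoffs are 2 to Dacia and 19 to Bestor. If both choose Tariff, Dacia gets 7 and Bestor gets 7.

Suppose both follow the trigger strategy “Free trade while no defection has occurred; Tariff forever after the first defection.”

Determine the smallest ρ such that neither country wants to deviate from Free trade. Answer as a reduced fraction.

Cooperation forever yields 8 each period: 8/(1−ρ).
Deviating yields 19 once, then 7 forever: 19 + 7ρ/(1−ρ).
No profitable deviation requires 8/(1−ρ) ≥ 19 + 7ρ/(1−ρ).
Multiplying by (1−ρ): 8 ≥ 19(1−ρ) + 7ρ = 19 − 12ρ.
So 12ρ ≥ 11, i.e. ρ ≥ 11/12.

11/12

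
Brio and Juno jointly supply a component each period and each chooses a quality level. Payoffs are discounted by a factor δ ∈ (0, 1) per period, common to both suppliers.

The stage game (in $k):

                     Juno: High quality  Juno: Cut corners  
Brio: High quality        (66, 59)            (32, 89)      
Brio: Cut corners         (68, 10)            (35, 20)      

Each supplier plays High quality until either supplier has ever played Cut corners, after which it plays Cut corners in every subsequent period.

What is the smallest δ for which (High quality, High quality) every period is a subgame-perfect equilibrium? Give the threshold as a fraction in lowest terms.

10/23

Brio: cooperation gives 66 each period; deviation gives 68 once then 35 forever.
  66/(1−δ) ≥ 68 + 35δ/(1−δ) ⇒ δ ≥ 2/33.
Juno: cooperation gives 59 each period; deviation gives 89 once then 20 forever.
  δ ≥ 30/69 = 10/23.
Both must hold, so the binding constraint is Juno's: δ ≥ 10/23.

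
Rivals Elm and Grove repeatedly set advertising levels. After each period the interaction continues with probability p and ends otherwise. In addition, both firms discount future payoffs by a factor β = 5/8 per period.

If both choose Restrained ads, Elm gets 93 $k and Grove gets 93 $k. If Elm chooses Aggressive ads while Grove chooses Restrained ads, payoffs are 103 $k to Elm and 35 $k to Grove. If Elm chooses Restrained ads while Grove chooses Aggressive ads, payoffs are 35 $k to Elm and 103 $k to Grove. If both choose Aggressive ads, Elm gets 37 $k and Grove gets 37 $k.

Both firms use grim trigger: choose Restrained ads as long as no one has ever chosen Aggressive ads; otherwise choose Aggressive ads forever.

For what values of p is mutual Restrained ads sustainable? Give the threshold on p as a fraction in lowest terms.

8/33

With continuation probability p and discount β, the effective per-period discount factor is βp.
Grim-trigger IC: βp ≥ (103−93)/(103−37) = 5/33.
So p ≥ (5/33)/(5/8) = 8/33.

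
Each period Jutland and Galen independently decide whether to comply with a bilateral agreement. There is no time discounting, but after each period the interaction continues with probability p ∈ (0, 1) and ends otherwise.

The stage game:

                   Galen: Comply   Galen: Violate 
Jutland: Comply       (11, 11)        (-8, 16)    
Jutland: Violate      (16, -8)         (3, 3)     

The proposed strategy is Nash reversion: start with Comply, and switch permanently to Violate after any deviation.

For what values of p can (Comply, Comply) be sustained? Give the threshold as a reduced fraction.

5/13

Expected cooperation value is 11 + p·11 + p²·11 + … = 11/(1−p); deviation gives 16 + p·3/(1−p).
11 ≥ 16(1−p) + 3p ⇒ 13p ≥ 5 ⇒ p ≥ 5/13.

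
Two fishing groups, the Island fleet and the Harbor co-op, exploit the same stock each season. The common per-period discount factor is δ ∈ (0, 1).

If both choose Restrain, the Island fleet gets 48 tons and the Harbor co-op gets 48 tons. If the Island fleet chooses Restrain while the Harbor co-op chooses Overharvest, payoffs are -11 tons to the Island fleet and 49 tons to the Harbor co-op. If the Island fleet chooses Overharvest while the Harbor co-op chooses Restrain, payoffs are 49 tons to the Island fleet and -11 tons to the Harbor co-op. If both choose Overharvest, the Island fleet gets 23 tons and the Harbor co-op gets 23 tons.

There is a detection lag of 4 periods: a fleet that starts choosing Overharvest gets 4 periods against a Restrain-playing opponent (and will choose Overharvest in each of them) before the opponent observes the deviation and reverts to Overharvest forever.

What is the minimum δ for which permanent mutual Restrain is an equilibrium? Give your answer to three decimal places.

0.443

A deviator earns 49 for 4 periods, then 23 forever; cooperating earns 48 forever. Multiplying the IC by (1−δ):
48 ≥ 49(1−δ^4) + 23δ^4, so 26·δ^4 ≥ 1 and δ^4 ≥ 1/26.
δ ≥ (1/26)^(1/4) ≈ 0.443.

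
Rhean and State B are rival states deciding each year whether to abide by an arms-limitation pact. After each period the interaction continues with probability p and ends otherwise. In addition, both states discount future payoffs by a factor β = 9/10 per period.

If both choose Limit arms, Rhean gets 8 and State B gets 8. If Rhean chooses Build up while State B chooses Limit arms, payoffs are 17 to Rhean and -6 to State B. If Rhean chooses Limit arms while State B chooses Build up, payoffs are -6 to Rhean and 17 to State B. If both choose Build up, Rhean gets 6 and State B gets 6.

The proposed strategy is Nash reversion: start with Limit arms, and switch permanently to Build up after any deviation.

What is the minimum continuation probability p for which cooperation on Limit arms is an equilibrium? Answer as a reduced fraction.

10/11

Expected continuation weight on next period's payoff is β·p = 9/10·p, which plays the role of the discount factor.
Cooperation requires 9/10·p ≥ (17−8)/(17−6) = 9/11, hence p ≥ 10/11.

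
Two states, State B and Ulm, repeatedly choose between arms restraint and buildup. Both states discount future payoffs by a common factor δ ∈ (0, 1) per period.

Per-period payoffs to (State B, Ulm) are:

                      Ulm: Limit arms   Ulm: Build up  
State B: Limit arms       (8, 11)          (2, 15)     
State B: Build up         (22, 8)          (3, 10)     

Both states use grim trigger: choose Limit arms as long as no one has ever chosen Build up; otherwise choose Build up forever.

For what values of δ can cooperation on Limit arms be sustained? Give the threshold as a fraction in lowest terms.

State B's threshold: (22−8)/(22−3) = 14/19.
Ulm's threshold: (15−11)/(15−10) = 4/5.
14/19 < 4/5, so Ulm binds and δ* = 4/5.

4/5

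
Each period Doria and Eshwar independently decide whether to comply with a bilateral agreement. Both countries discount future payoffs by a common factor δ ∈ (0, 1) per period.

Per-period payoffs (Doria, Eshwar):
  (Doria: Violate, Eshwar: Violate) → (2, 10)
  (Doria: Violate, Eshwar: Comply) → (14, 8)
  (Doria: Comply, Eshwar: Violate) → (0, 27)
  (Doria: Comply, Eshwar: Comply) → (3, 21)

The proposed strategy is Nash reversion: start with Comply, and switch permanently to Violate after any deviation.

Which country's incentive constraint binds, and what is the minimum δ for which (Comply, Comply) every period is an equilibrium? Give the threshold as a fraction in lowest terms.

Doria; δ ≥ 11/12

Doria's threshold: (14−3)/(14−2) = 11/12.
Eshwar's threshold: (27−21)/(27−10) = 6/17.
11/12 > 6/17, so Doria binds and δ* = 11/12.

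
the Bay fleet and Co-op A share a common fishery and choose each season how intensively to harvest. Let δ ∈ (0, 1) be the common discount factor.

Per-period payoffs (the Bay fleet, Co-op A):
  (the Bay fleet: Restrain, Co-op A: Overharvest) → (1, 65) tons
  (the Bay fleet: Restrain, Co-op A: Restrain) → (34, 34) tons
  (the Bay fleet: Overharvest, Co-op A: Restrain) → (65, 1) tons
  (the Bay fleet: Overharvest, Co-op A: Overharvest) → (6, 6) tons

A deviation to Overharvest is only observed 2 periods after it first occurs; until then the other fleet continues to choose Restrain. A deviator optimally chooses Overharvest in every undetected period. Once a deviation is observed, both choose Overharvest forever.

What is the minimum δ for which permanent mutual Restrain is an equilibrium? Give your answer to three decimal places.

0.725

Deviating for the 2 undetected periods gains 65−34 = 31 per period over cooperation, then loses 34−6 = 28 per period forever once punishment starts.
Gain: 31(1 + δ + … + δ^1); loss: 28·δ^2/(1−δ).
No profitable deviation ⇔ 31(1−δ^2) ≤ 28·δ^2, i.e. δ^2 ≥ 31/(31+28) = 31/59.
Hence δ ≥ (31/59)^(1/2) ≈ 0.725.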